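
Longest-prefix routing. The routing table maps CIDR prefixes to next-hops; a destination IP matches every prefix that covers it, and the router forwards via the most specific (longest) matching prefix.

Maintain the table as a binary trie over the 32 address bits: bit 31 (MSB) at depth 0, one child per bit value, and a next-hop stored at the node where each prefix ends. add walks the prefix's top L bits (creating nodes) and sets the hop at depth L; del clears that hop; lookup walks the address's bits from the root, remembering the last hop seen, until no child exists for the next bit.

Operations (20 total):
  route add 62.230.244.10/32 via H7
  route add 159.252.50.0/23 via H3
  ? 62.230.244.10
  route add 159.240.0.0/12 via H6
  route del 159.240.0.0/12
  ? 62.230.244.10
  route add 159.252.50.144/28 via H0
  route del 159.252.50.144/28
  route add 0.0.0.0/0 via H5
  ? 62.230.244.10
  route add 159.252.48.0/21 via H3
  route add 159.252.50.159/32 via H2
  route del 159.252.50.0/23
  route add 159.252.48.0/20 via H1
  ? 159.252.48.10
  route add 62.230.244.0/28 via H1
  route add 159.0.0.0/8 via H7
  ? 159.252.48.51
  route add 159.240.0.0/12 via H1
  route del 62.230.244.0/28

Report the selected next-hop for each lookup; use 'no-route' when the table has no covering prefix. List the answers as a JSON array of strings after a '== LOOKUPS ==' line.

Apply in order:
  add 62.230.244.10/32 -> H7 at depth 32
  add 159.252.50.0/23 -> H3 at depth 23
  ? 62.230.244.10  path d0:-→d1:-→d2:-→d3:-→d4:-→d5:-→d6:-→d7:-→d8:-→d9:-→d10:-→d11:-→d12:-→d13:-→d14:-→d15:-→d16:-→d17:-→d18:-→d19:-→d20:-→d21:-→d22:-→d23:-→d24:-→d25:-→d26:-→d27:-→d28:-→d29:-→d30:-→d31:-→d32:H7  best=H7
  add 159.240.0.0/12 -> H6 at depth 12
  - 159.240.0.0/12 clear@12
  ? 62.230.244.10  path d0:-→d1:-→d2:-→d3:-→d4:-→d5:-→d6:-→d7:-→d8:-→d9:-→d10:-→d11:-→d12:-→d13:-→d14:-→d15:-→d16:-→d17:-→d18:-→d19:-→d20:-→d21:-→d22:-→d23:-→d24:-→d25:-→d26:-→d27:-→d28:-→d29:-→d30:-→d31:-→d32:H7  best=H7
  add 159.252.50.144/28 -> H0 at depth 28
  - 159.252.50.144/28 clear@28
  add 0.0.0.0/0 -> H5 at depth 0
  ? 62.230.244.10  path d0:H5→d1:-→d2:-→d3:-→d4:-→d5:-→d6:-→d7:-→d8:-→d9:-→d10:-→d11:-→d12:-→d13:-→d14:-→d15:-→d16:-→d17:-→d18:-→d19:-→d20:-→d21:-→d22:-→d23:-→d24:-→d25:-→d26:-→d27:-→d28:-→d29:-→d30:-→d31:-→d32:H7  best=H7
  add 159.252.48.0/21 -> H3 at depth 21
  add 159.252.50.159/32 -> H2 at depth 32
  - 159.252.50.0/23 clear@23
  add 159.252.48.0/20 -> H1 at depth 20
  ? 159.252.48.10  path d0:H5→d1:-→d2:-→d3:-→d4:-→d5:-→d6:-→d7:-→d8:-→d9:-→d10:-→d11:-→d12:-→d13:-→d14:-→d15:-→d16:-→d17:-→d18:-→d19:-→d20:H1→d21:H3→d22:-  best=H3
  add 62.230.244.0/28 -> H1 at depth 28
  add 159.0.0.0/8 -> H7 at depth 8
  ? 159.252.48.51  path d0:H5→d1:-→d2:-→d3:-→d4:-→d5:-→d6:-→d7:-→d8:H7→d9:-→d10:-→d11:-→d12:-→d13:-→d14:-→d15:-→d16:-→d17:-→d18:-→d19:-→d20:H1→d21:H3→d22:-  best=H3
  add 159.240.0.0/12 -> H1 at depth 12
  - 62.230.244.0/28 clear@28

== LOOKUPS ==
["H7","H7","H7","H3","H3"]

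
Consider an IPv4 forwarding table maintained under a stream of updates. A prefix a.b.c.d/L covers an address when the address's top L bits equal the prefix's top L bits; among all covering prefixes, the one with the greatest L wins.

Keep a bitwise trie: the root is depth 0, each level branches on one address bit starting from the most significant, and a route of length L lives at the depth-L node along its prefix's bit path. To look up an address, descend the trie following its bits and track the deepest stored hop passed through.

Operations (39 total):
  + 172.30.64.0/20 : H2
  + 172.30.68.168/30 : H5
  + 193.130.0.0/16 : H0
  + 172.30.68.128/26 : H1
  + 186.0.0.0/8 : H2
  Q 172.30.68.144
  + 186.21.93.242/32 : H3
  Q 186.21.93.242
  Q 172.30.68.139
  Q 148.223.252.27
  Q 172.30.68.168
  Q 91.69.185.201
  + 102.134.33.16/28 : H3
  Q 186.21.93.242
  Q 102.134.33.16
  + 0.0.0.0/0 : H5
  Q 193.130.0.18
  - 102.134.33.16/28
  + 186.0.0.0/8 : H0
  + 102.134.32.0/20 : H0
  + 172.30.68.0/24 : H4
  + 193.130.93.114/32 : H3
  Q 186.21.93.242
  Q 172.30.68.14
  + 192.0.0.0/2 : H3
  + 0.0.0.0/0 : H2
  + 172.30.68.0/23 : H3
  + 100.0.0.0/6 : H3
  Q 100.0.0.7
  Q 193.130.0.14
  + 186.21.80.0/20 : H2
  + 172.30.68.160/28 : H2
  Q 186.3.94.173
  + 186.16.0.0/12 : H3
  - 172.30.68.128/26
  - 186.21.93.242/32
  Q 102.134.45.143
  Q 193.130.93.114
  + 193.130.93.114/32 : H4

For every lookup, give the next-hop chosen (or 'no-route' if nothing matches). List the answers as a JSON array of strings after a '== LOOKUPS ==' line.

Process each operation:
  add 172.30.64.0/20 -> H2 at depth 20
  add 172.30.68.168/30 -> H5 at depth 30
  add 193.130.0.0/16 -> H0 at depth 16
  add 172.30.68.128/26 -> H1 at depth 26
  add 186.0.0.0/8 -> H2 at depth 8
  lookup 172.30.68.144: bits 10101100000111100100010010 walk d0:-→d1:-→d2:-→d3:-→d4:-→d5:-→d6:-→d7:-→d8:-→d9:-→d10:-→d11:-→d12:-→d13:-→d14:-→d15:-→d16:-→d17:-→d18:-→d19:-→d20:H2→d21:-→d22:-→d23:-→d24:-→d25:-→d26:H1 -> H1
  add 186.21.93.242/32 -> H3 at depth 32
  lookup 186.21.93.242: bits 10111010000101010101110111110010 walk d0:-→d1:-→d2:-→d3:-→d4:-→d5:-→d6:-→d7:-→d8:H2→d9:-→d10:-→d11:-→d12:-→d13:-→d14:-→d15:-→d16:-→d17:-→d18:-→d19:-→d20:-→d21:-→d22:-→d23:-→d24:-→d25:-→d26:-→d27:-→d28:-→d29:-→d30:-→d31:-→d32:H3 -> H3
  lookup 172.30.68.139: bits 10101100000111100100010010 walk d0:-→d1:-→d2:-→d3:-→d4:-→d5:-→d6:-→d7:-→d8:-→d9:-→d10:-→d11:-→d12:-→d13:-→d14:-→d15:-→d16:-→d17:-→d18:-→d19:-→d20:H2→d21:-→d22:-→d23:-→d24:-→d25:-→d26:H1 -> H1
  lookup 148.223.252.27: bits 10 walk d0:-→d1:-→d2:- -> no-route
  lookup 172.30.68.168: bits 101011000001111001000100101010 walk d0:-→d1:-→d2:-→d3:-→d4:-→d5:-→d6:-→d7:-→d8:-→d9:-→d10:-→d11:-→d12:-→d13:-→d14:-→d15:-→d16:-→d17:-→d18:-→d19:-→d20:H2→d21:-→d22:-→d23:-→d24:-→d25:-→d26:H1→d27:-→d28:-→d29:-→d30:H5 -> H5
  lookup 91.69.185.201: bits ε walk d0:- -> no-route
  add 102.134.33.16/28 -> H3 at depth 28
  lookup 186.21.93.242: bits 10111010000101010101110111110010 walk d0:-→d1:-→d2:-→d3:-→d4:-→d5:-→d6:-→d7:-→d8:H2→d9:-→d10:-→d11:-→d12:-→d13:-→d14:-→d15:-→d16:-→d17:-→d18:-→d19:-→d20:-→d21:-→d22:-→d23:-→d24:-→d25:-→d26:-→d27:-→d28:-→d29:-→d30:-→d31:-→d32:H3 -> H3
  lookup 102.134.33.16: bits 0110011010000110001000010001 walk d0:-→d1:-→d2:-→d3:-→d4:-→d5:-→d6:-→d7:-→d8:-→d9:-→d10:-→d11:-→d12:-→d13:-→d14:-→d15:-→d16:-→d17:-→d18:-→d19:-→d20:-→d21:-→d22:-→d23:-→d24:-→d25:-→d26:-→d27:-→d28:H3 -> H3
  add 0.0.0.0/0 -> H5 at depth 0
  lookup 193.130.0.18: bits 1100000110000010 walk d0:H5→d1:-→d2:-→d3:-→d4:-→d5:-→d6:-→d7:-→d8:-→d9:-→d10:-→d11:-→d12:-→d13:-→d14:-→d15:-→d16:H0 -> H0
  - 102.134.33.16/28 clear@28
  add 186.0.0.0/8 -> H0 at depth 8
  add 102.134.32.0/20 -> H0 at depth 20
  add 172.30.68.0/24 -> H4 at depth 24
  add 193.130.93.114/32 -> H3 at depth 32
  lookup 186.21.93.242: bits 10111010000101010101110111110010 walk d0:H5→d1:-→d2:-→d3:-→d4:-→d5:-→d6:-→d7:-→d8:H0→d9:-→d10:-→d11:-→d12:-→d13:-→d14:-→d15:-→d16:-→d17:-→d18:-→d19:-→d20:-→d21:-→d22:-→d23:-→d24:-→d25:-→d26:-→d27:-→d28:-→d29:-→d30:-→d31:-→d32:H3 -> H3
  lookup 172.30.68.14: bits 101011000001111001000100 walk d0:H5→d1:-→d2:-→d3:-→d4:-→d5:-→d6:-→d7:-→d8:-→d9:-→d10:-→d11:-→d12:-→d13:-→d14:-→d15:-→d16:-→d17:-→d18:-→d19:-→d20:H2→d21:-→d22:-→d23:-→d24:H4 -> H4
  add 192.0.0.0/2 -> H3 at depth 2
  add 0.0.0.0/0 -> H2 at depth 0
  add 172.30.68.0/23 -> H3 at depth 23
  add 100.0.0.0/6 -> H3 at depth 6
  lookup 100.0.0.7: bits 011001 walk d0:H2→d1:-→d2:-→d3:-→d4:-→d5:-→d6:H3 -> H3
  lookup 193.130.0.14: bits 11000001100000100 walk d0:H2→d1:-→d2:H3→d3:-→d4:-→d5:-→d6:-→d7:-→d8:-→d9:-→d10:-→d11:-→d12:-→d13:-→d14:-→d15:-→d16:H0→d17:- -> H0
  add 186.21.80.0/20 -> H2 at depth 20
  add 172.30.68.160/28 -> H2 at depth 28
  lookup 186.3.94.173: bits 10111010000 walk d0:H2→d1:-→d2:-→d3:-→d4:-→d5:-→d6:-→d7:-→d8:H0→d9:-→d10:-→d11:- -> H0
  add 186.16.0.0/12 -> H3 at depth 12
  - 172.30.68.128/26 clear@26
  - 186.21.93.242/32 clear@32
  lookup 102.134.45.143: bits 01100110100001100010 walk d0:H2→d1:-→d2:-→d3:-→d4:-→d5:-→d6:H3→d7:-→d8:-→d9:-→d10:-→d11:-→d12:-→d13:-→d14:-→d15:-→d16:-→d17:-→d18:-→d19:-→d20:H0 -> H0
  lookup 193.130.93.114: bits 11000001100000100101110101110010 walk d0:H2→d1:-→d2:H3→d3:-→d4:-→d5:-→d6:-→d7:-→d8:-→d9:-→d10:-→d11:-→d12:-→d13:-→d14:-→d15:-→d16:H0→d17:-→d18:-→d19:-→d20:-→d21:-→d22:-→d23:-→d24:-→d25:-→d26:-→d27:-→d28:-→d29:-→d30:-→d31:-→d32:H3 -> H3
  add 193.130.93.114/32 -> H4 at depth 32

== LOOKUPS ==
["H1","H3","H1","no-route","H5","no-route","H3","H3","H0","H3","H4","H3","H0","H0","H0","H3"]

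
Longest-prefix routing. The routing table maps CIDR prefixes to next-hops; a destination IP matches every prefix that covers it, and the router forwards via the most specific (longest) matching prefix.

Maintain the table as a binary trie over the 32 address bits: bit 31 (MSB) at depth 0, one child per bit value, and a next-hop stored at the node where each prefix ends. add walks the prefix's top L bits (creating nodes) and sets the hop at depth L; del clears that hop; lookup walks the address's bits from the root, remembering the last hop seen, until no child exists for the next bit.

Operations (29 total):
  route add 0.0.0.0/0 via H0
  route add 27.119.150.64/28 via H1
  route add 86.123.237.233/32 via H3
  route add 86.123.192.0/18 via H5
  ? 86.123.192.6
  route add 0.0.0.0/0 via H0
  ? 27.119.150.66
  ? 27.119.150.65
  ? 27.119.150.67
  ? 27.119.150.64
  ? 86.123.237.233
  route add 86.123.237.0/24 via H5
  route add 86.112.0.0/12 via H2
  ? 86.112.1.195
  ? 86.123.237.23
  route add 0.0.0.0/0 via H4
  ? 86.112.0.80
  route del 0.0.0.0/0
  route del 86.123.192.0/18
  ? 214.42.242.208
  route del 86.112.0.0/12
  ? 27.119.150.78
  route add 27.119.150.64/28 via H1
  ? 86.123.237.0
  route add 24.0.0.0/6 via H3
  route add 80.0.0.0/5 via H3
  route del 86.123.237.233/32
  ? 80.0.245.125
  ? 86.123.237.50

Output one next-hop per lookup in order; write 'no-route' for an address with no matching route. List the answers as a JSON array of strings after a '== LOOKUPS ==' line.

Apply in order:
  add 0.0.0.0/0 -> H0 at depth 0
  add 27.119.150.64/28 -> H1 at depth 28
  add 86.123.237.233/32 -> H3 at depth 32
  add 86.123.192.0/18 -> H5 at depth 18
  lookup 86.123.192.6: bits 010101100111101111 walk d0:H0→d1:-→d2:-→d3:-→d4:-→d5:-→d6:-→d7:-→d8:-→d9:-→d10:-→d11:-→d12:-→d13:-→d14:-→d15:-→d16:-→d17:-→d18:H5 -> H5
  add 0.0.0.0/0 -> H0 at depth 0
  lookup 27.119.150.66: bits 0001101101110111100101100100 walk d0:H0→d1:-→d2:-→d3:-→d4:-→d5:-→d6:-→d7:-→d8:-→d9:-→d10:-→d11:-→d12:-→d13:-→d14:-→d15:-→d16:-→d17:-→d18:-→d19:-→d20:-→d21:-→d22:-→d23:-→d24:-→d25:-→d26:-→d27:-→d28:H1 -> H1
  lookup 27.119.150.65: bits 0001101101110111100101100100 walk d0:H0→d1:-→d2:-→d3:-→d4:-→d5:-→d6:-→d7:-→d8:-→d9:-→d10:-→d11:-→d12:-→d13:-→d14:-→d15:-→d16:-→d17:-→d18:-→d19:-→d20:-→d21:-→d22:-→d23:-→d24:-→d25:-→d26:-→d27:-→d28:H1 -> H1
  lookup 27.119.150.67: bits 0001101101110111100101100100 walk d0:H0→d1:-→d2:-→d3:-→d4:-→d5:-→d6:-→d7:-→d8:-→d9:-→d10:-→d11:-→d12:-→d13:-→d14:-→d15:-→d16:-→d17:-→d18:-→d19:-→d20:-→d21:-→d22:-→d23:-→d24:-→d25:-→d26:-→d27:-→d28:H1 -> H1
  lookup 27.119.150.64: bits 0001101101110111100101100100 walk d0:H0→d1:-→d2:-→d3:-→d4:-→d5:-→d6:-→d7:-→d8:-→d9:-→d10:-→d11:-→d12:-→d13:-→d14:-→d15:-→d16:-→d17:-→d18:-→d19:-→d20:-→d21:-→d22:-→d23:-→d24:-→d25:-→d26:-→d27:-→d28:H1 -> H1
  lookup 86.123.237.233: bits 01010110011110111110110111101001 walk d0:H0→d1:-→d2:-→d3:-→d4:-→d5:-→d6:-→d7:-→d8:-→d9:-→d10:-→d11:-→d12:-→d13:-→d14:-→d15:-→d16:-→d17:-→d18:H5→d19:-→d20:-→d21:-→d22:-→d23:-→d24:-→d25:-→d26:-→d27:-→d28:-→d29:-→d30:-→d31:-→d32:H3 -> H3
  add 86.123.237.0/24 -> H5 at depth 24
  add 86.112.0.0/12 -> H2 at depth 12
  lookup 86.112.1.195: bits 010101100111 walk d0:H0→d1:-→d2:-→d3:-→d4:-→d5:-→d6:-→d7:-→d8:-→d9:-→d10:-→d11:-→d12:H2 -> H2
  lookup 86.123.237.23: bits 010101100111101111101101 walk d0:H0→d1:-→d2:-→d3:-→d4:-→d5:-→d6:-→d7:-→d8:-→d9:-→d10:-→d11:-→d12:H2→d13:-→d14:-→d15:-→d16:-→d17:-→d18:H5→d19:-→d20:-→d21:-→d22:-→d23:-→d24:H5 -> H5
  add 0.0.0.0/0 -> H4 at depth 0
  lookup 86.112.0.80: bits 010101100111 walk d0:H4→d1:-→d2:-→d3:-→d4:-→d5:-→d6:-→d7:-→d8:-→d9:-→d10:-→d11:-→d12:H2 -> H2
  - 0.0.0.0/0 clear@0
  - 86.123.192.0/18 clear@18
  lookup 214.42.242.208: bits ε walk d0:- -> no-route
  - 86.112.0.0/12 clear@12
  lookup 27.119.150.78: bits 0001101101110111100101100100 walk d0:-→d1:-→d2:-→d3:-→d4:-→d5:-→d6:-→d7:-→d8:-→d9:-→d10:-→d11:-→d12:-→d13:-→d14:-→d15:-→d16:-→d17:-→d18:-→d19:-→d20:-→d21:-→d22:-→d23:-→d24:-→d25:-→d26:-→d27:-→d28:H1 -> H1
  add 27.119.150.64/28 -> H1 at depth 28
  lookup 86.123.237.0: bits 010101100111101111101101 walk d0:-→d1:-→d2:-→d3:-→d4:-→d5:-→d6:-→d7:-→d8:-→d9:-→d10:-→d11:-→d12:-→d13:-→d14:-→d15:-→d16:-→d17:-→d18:-→d19:-→d20:-→d21:-→d22:-→d23:-→d24:H5 -> H5
  add 24.0.0.0/6 -> H3 at depth 6
  add 80.0.0.0/5 -> H3 at depth 5
  - 86.123.237.233/32 clear@32
  lookup 80.0.245.125: bits 01010 walk d0:-→d1:-→d2:-→d3:-→d4:-→d5:H3 -> H3
  lookup 86.123.237.50: bits 010101100111101111101101 walk d0:-→d1:-→d2:-→d3:-→d4:-→d5:H3→d6:-→d7:-→d8:-→d9:-→d10:-→d11:-→d12:-→d13:-→d14:-→d15:-→d16:-→d17:-→d18:-→d19:-→d20:-→d21:-→d22:-→d23:-→d24:H5 -> H5

== LOOKUPS ==
["H5","H1","H1","H1","H1","H3","H2","H5","H2","no-route","H1","H5","H3","H5"]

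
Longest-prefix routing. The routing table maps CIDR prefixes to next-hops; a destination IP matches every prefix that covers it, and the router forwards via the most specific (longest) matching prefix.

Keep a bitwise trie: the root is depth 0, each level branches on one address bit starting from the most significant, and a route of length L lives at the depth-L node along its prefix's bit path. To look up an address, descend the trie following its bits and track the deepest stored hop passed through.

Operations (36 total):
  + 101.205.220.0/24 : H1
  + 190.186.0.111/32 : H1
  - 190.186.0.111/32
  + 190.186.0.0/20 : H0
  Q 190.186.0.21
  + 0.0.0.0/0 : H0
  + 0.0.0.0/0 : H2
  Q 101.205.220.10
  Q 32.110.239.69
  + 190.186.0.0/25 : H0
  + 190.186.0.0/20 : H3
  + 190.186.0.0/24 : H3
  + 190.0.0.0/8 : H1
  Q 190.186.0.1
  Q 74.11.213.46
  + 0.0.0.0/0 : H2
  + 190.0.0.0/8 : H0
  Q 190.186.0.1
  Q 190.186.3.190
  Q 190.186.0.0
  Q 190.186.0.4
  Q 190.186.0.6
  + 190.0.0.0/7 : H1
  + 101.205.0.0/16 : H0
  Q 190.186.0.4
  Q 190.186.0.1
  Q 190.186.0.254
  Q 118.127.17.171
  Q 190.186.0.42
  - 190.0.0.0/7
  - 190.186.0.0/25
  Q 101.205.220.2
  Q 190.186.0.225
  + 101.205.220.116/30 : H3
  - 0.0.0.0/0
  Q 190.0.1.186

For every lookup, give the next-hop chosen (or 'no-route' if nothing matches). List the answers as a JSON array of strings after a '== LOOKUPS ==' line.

Trace:
  add 101.205.220.0/24 -> H1 at depth 24
  add 190.186.0.111/32 -> H1 at depth 32
  - 190.186.0.111/32 clear@32
  add 190.186.0.0/20 -> H0 at depth 20
  Q 190.186.0.21: descend 1011111010111010000000000 ; hops seen [H0] ; pick H0
  add 0.0.0.0/0 -> H0 at depth 0
  add 0.0.0.0/0 -> H2 at depth 0
  Q 101.205.220.10: descend 011001011100110111011100 ; hops seen [H2,H1] ; pick H1
  Q 32.110.239.69: descend 0 ; hops seen [H2] ; pick H2
  add 190.186.0.0/25 -> H0 at depth 25
  add 190.186.0.0/20 -> H3 at depth 20
  add 190.186.0.0/24 -> H3 at depth 24
  add 190.0.0.0/8 -> H1 at depth 8
  Q 190.186.0.1: descend 1011111010111010000000000 ; hops seen [H2,H1,H3,H3,H0] ; pick H0
  Q 74.11.213.46: descend 01 ; hops seen [H2] ; pick H2
  add 0.0.0.0/0 -> H2 at depth 0
  add 190.0.0.0/8 -> H0 at depth 8
  Q 190.186.0.1: descend 1011111010111010000000000 ; hops seen [H2,H0,H3,H3,H0] ; pick H0
  Q 190.186.3.190: descend 1011111010111010000000 ; hops seen [H2,H0,H3] ; pick H3
  Q 190.186.0.0: descend 1011111010111010000000000 ; hops seen [H2,H0,H3,H3,H0] ; pick H0
  Q 190.186.0.4: descend 1011111010111010000000000 ; hops seen [H2,H0,H3,H3,H0] ; pick H0
  Q 190.186.0.6: descend 1011111010111010000000000 ; hops seen [H2,H0,H3,H3,H0] ; pick H0
  add 190.0.0.0/7 -> H1 at depth 7
  add 101.205.0.0/16 -> H0 at depth 16
  Q 190.186.0.4: descend 1011111010111010000000000 ; hops seen [H2,H1,H0,H3,H3,H0] ; pick H0
  Q 190.186.0.1: descend 1011111010111010000000000 ; hops seen [H2,H1,H0,H3,H3,H0] ; pick H0
  Q 190.186.0.254: descend 101111101011101000000000 ; hops seen [H2,H1,H0,H3,H3] ; pick H3
  Q 118.127.17.171: descend 011 ; hops seen [H2] ; pick H2
  Q 190.186.0.42: descend 1011111010111010000000000 ; hops seen [H2,H1,H0,H3,H3,H0] ; pick H0
  - 190.0.0.0/7 clear@7
  - 190.186.0.0/25 clear@25
  Q 101.205.220.2: descend 011001011100110111011100 ; hops seen [H2,H0,H1] ; pick H1
  Q 190.186.0.225: descend 101111101011101000000000 ; hops seen [H2,H0,H3,H3] ; pick H3
  add 101.205.220.116/30 -> H3 at depth 30
  - 0.0.0.0/0 clear@0
  Q 190.0.1.186: descend 10111110 ; hops seen [H0] ; pick H0

== LOOKUPS ==
["H0","H1","H2","H0","H2","H0","H3","H0","H0","H0","H0","H0","H3","H2","H0","H1","H3","H0"]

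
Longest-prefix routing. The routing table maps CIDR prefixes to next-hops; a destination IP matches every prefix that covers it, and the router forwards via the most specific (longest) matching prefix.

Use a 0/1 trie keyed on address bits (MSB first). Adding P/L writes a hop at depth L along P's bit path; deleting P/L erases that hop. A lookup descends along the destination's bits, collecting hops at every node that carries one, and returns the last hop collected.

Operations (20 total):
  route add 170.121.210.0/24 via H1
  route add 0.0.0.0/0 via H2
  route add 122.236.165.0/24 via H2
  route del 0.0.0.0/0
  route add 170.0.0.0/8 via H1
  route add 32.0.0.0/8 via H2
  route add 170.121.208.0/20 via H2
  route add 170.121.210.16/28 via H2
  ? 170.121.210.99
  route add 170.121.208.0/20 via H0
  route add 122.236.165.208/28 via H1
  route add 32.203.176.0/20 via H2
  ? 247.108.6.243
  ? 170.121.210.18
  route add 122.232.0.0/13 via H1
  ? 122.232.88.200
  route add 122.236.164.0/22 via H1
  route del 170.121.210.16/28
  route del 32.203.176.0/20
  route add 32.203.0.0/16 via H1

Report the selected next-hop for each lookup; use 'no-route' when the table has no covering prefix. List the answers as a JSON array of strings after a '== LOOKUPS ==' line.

Process each operation:
  add 170.121.210.0/24 -> H1 at depth 24
  add 0.0.0.0/0 -> H2 at depth 0
  add 122.236.165.0/24 -> H2 at depth 24
  del 0.0.0.0/0 (clear depth 0)
  add 170.0.0.0/8 -> H1 at depth 8
  add 32.0.0.0/8 -> H2 at depth 8
  add 170.121.208.0/20 -> H2 at depth 20
  add 170.121.210.16/28 -> H2 at depth 28
  lookup 170.121.210.99: bits 1010101001111001110100100 walk d0:-→d1:-→d2:-→d3:-→d4:-→d5:-→d6:-→d7:-→d8:H1→d9:-→d10:-→d11:-→d12:-→d13:-→d14:-→d15:-→d16:-→d17:-→d18:-→d19:-→d20:H2→d21:-→d22:-→d23:-→d24:H1→d25:- -> H1
  add 170.121.208.0/20 -> H0 at depth 20
  add 122.236.165.208/28 -> H1 at depth 28
  add 32.203.176.0/20 -> H2 at depth 20
  lookup 247.108.6.243: bits 1 walk d0:-→d1:- -> no-route
  lookup 170.121.210.18: bits 1010101001111001110100100001 walk d0:-→d1:-→d2:-→d3:-→d4:-→d5:-→d6:-→d7:-→d8:H1→d9:-→d10:-→d11:-→d12:-→d13:-→d14:-→d15:-→d16:-→d17:-→d18:-→d19:-→d20:H0→d21:-→d22:-→d23:-→d24:H1→d25:-→d26:-→d27:-→d28:H2 -> H2
  add 122.232.0.0/13 -> H1 at depth 13
  lookup 122.232.88.200: bits 0111101011101 walk d0:-→d1:-→d2:-→d3:-→d4:-→d5:-→d6:-→d7:-→d8:-→d9:-→d10:-→d11:-→d12:-→d13:H1 -> H1
  add 122.236.164.0/22 -> H1 at depth 22
  del 170.121.210.16/28 (clear depth 28)
  del 32.203.176.0/20 (clear depth 20)
  add 32.203.0.0/16 -> H1 at depth 16

== LOOKUPS ==
["H1","no-route","H2","H1"]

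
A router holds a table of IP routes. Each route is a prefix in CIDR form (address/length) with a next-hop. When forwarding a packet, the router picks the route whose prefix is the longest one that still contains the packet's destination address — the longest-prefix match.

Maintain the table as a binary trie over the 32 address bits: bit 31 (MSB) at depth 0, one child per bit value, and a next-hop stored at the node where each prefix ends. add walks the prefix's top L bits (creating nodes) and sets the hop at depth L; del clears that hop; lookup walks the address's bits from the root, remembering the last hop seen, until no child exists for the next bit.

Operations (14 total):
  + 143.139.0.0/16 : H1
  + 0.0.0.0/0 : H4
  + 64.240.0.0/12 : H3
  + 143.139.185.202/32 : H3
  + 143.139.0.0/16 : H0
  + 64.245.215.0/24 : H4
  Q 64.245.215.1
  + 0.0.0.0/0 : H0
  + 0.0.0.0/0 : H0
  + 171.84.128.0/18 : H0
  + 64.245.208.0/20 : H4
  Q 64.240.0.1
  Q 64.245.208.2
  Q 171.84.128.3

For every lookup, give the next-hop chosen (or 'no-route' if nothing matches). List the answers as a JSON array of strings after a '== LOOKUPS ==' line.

Trace:
  + 143.139.0.0/16 (H1) depth=16
  + 0.0.0.0/0 (H4) depth=0
  + 64.240.0.0/12 (H3) depth=12
  + 143.139.185.202/32 (H3) depth=32
  + 143.139.0.0/16 (H0) depth=16
  + 64.245.215.0/24 (H4) depth=24
  lookup 64.245.215.1: bits 010000001111010111010111 walk d0:H4→d1:-→d2:-→d3:-→d4:-→d5:-→d6:-→d7:-→d8:-→d9:-→d10:-→d11:-→d12:H3→d13:-→d14:-→d15:-→d16:-→d17:-→d18:-→d19:-→d20:-→d21:-→d22:-→d23:-→d24:H4 -> H4
  + 0.0.0.0/0 (H0) depth=0
  + 0.0.0.0/0 (H0) depth=0
  + 171.84.128.0/18 (H0) depth=18
  + 64.245.208.0/20 (H4) depth=20
  lookup 64.240.0.1: bits 0100000011110 walk d0:H0→d1:-→d2:-→d3:-→d4:-→d5:-→d6:-→d7:-→d8:-→d9:-→d10:-→d11:-→d12:H3→d13:- -> H3
  lookup 64.245.208.2: bits 010000001111010111010 walk d0:H0→d1:-→d2:-→d3:-→d4:-→d5:-→d6:-→d7:-→d8:-→d9:-→d10:-→d11:-→d12:H3→d13:-→d14:-→d15:-→d16:-→d17:-→d18:-→d19:-→d20:H4→d21:- -> H4
  lookup 171.84.128.3: bits 101010110101010010 walk d0:H0→d1:-→d2:-→d3:-→d4:-→d5:-→d6:-→d7:-→d8:-→d9:-→d10:-→d11:-→d12:-→d13:-→d14:-→d15:-→d16:-→d17:-→d18:H0 -> H0

== LOOKUPS ==
["H4","H3","H4","H0"]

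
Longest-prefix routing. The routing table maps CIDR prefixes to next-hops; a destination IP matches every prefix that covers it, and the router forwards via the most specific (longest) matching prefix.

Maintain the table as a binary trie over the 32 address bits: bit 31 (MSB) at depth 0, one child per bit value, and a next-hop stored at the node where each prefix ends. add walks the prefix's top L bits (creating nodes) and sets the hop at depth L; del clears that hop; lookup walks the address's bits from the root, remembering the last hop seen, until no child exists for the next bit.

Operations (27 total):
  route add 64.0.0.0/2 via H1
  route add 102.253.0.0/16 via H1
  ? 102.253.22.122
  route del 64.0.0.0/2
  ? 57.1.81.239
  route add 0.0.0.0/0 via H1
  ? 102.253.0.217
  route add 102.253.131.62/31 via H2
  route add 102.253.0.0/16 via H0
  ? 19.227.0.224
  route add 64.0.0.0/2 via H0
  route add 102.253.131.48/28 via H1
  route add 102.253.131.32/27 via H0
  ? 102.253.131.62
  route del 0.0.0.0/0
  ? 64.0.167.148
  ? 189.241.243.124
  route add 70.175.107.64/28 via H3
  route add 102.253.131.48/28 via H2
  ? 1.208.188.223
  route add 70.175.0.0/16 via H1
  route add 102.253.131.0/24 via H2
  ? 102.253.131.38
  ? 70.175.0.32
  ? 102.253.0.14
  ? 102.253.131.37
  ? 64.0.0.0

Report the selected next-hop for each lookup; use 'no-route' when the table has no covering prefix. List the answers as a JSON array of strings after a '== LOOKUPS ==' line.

Process each operation:
  + 64.0.0.0/2 (H1) depth=2
  + 102.253.0.0/16 (H1) depth=16
  ? 102.253.22.122  path d0:-→d1:-→d2:H1→d3:-→d4:-→d5:-→d6:-→d7:-→d8:-→d9:-→d10:-→d11:-→d12:-→d13:-→d14:-→d15:-→d16:H1  best=H1
  - 64.0.0.0/2 clear@2
  ? 57.1.81.239  path d0:-→d1:-  best=no-route
  + 0.0.0.0/0 (H1) depth=0
  ? 102.253.0.217  path d0:H1→d1:-→d2:-→d3:-→d4:-→d5:-→d6:-→d7:-→d8:-→d9:-→d10:-→d11:-→d12:-→d13:-→d14:-→d15:-→d16:H1  best=H1
  + 102.253.131.62/31 (H2) depth=31
  + 102.253.0.0/16 (H0) depth=16
  ? 19.227.0.224  path d0:H1→d1:-  best=H1
  + 64.0.0.0/2 (H0) depth=2
  + 102.253.131.48/28 (H1) depth=28
  + 102.253.131.32/27 (H0) depth=27
  ? 102.253.131.62  path d0:H1→d1:-→d2:H0→d3:-→d4:-→d5:-→d6:-→d7:-→d8:-→d9:-→d10:-→d11:-→d12:-→d13:-→d14:-→d15:-→d16:H0→d17:-→d18:-→d19:-→d20:-→d21:-→d22:-→d23:-→d24:-→d25:-→d26:-→d27:H0→d28:H1→d29:-→d30:-→d31:H2  best=H2
  - 0.0.0.0/0 clear@0
  ? 64.0.167.148  path d0:-→d1:-→d2:H0  best=H0
  ? 189.241.243.124  path d0:-  best=no-route
  + 70.175.107.64/28 (H3) depth=28
  + 102.253.131.48/28 (H2) depth=28
  ? 1.208.188.223  path d0:-→d1:-  best=no-route
  + 70.175.0.0/16 (H1) depth=16
  + 102.253.131.0/24 (H2) depth=24
  ? 102.253.131.38  path d0:-→d1:-→d2:H0→d3:-→d4:-→d5:-→d6:-→d7:-→d8:-→d9:-→d10:-→d11:-→d12:-→d13:-→d14:-→d15:-→d16:H0→d17:-→d18:-→d19:-→d20:-→d21:-→d22:-→d23:-→d24:H2→d25:-→d26:-→d27:H0  best=H0
  ? 70.175.0.32  path d0:-→d1:-→d2:H0→d3:-→d4:-→d5:-→d6:-→d7:-→d8:-→d9:-→d10:-→d11:-→d12:-→d13:-→d14:-→d15:-→d16:H1→d17:-  best=H1
  ? 102.253.0.14  path d0:-→d1:-→d2:H0→d3:-→d4:-→d5:-→d6:-→d7:-→d8:-→d9:-→d10:-→d11:-→d12:-→d13:-→d14:-→d15:-→d16:H0  best=H0
  ? 102.253.131.37  path d0:-→d1:-→d2:H0→d3:-→d4:-→d5:-→d6:-→d7:-→d8:-→d9:-→d10:-→d11:-→d12:-→d13:-→d14:-→d15:-→d16:H0→d17:-→d18:-→d19:-→d20:-→d21:-→d22:-→d23:-→d24:H2→d25:-→d26:-→d27:H0  best=H0
  ? 64.0.0.0  path d0:-→d1:-→d2:H0→d3:-→d4:-→d5:-  best=H0

== LOOKUPS ==
["H1","no-route","H1","H1","H2","H0","no-route","no-route","H0","H1","H0","H0","H0"]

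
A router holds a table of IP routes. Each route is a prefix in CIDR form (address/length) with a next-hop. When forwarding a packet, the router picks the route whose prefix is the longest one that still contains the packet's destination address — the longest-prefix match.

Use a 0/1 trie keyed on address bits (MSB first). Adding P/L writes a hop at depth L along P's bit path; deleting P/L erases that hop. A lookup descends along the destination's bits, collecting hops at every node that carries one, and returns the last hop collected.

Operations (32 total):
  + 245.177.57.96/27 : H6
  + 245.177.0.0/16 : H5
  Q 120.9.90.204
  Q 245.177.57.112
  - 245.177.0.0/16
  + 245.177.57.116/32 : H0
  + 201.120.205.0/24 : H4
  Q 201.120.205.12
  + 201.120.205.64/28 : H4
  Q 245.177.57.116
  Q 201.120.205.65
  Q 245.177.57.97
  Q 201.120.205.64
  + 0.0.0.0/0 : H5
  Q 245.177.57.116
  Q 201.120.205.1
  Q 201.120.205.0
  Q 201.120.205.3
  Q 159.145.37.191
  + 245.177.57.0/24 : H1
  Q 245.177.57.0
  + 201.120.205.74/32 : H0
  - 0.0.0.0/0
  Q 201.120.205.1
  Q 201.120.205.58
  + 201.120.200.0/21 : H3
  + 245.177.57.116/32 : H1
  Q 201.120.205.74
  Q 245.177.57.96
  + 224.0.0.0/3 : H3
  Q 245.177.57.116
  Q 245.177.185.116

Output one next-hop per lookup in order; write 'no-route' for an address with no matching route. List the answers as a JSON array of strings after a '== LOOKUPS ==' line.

Apply in order:
  + 245.177.57.96/27 (H6) depth=27
  + 245.177.0.0/16 (H5) depth=16
  lookup 120.9.90.204: bits ε walk d0:- -> no-route
  lookup 245.177.57.112: bits 111101011011000100111001011 walk d0:-→d1:-→d2:-→d3:-→d4:-→d5:-→d6:-→d7:-→d8:-→d9:-→d10:-→d11:-→d12:-→d13:-→d14:-→d15:-→d16:H5→d17:-→d18:-→d19:-→d20:-→d21:-→d22:-→d23:-→d24:-→d25:-→d26:-→d27:H6 -> H6
  - 245.177.0.0/16 clear@16
  + 245.177.57.116/32 (H0) depth=32
  + 201.120.205.0/24 (H4) depth=24
  lookup 201.120.205.12: bits 110010010111100011001101 walk d0:-→d1:-→d2:-→d3:-→d4:-→d5:-→d6:-→d7:-→d8:-→d9:-→d10:-→d11:-→d12:-→d13:-→d14:-→d15:-→d16:-→d17:-→d18:-→d19:-→d20:-→d21:-→d22:-→d23:-→d24:H4 -> H4
  + 201.120.205.64/28 (H4) depth=28
  lookup 245.177.57.116: bits 11110101101100010011100101110100 walk d0:-→d1:-→d2:-→d3:-→d4:-→d5:-→d6:-→d7:-→d8:-→d9:-→d10:-→d11:-→d12:-→d13:-→d14:-→d15:-→d16:-→d17:-→d18:-→d19:-→d20:-→d21:-→d22:-→d23:-→d24:-→d25:-→d26:-→d27:H6→d28:-→d29:-→d30:-→d31:-→d32:H0 -> H0
  lookup 201.120.205.65: bits 1100100101111000110011010100 walk d0:-→d1:-→d2:-→d3:-→d4:-→d5:-→d6:-→d7:-→d8:-→d9:-→d10:-→d11:-→d12:-→d13:-→d14:-→d15:-→d16:-→d17:-→d18:-→d19:-→d20:-→d21:-→d22:-→d23:-→d24:H4→d25:-→d26:-→d27:-→d28:H4 -> H4
  lookup 245.177.57.97: bits 111101011011000100111001011 walk d0:-→d1:-→d2:-→d3:-→d4:-→d5:-→d6:-→d7:-→d8:-→d9:-→d10:-→d11:-→d12:-→d13:-→d14:-→d15:-→d16:-→d17:-→d18:-→d19:-→d20:-→d21:-→d22:-→d23:-→d24:-→d25:-→d26:-→d27:H6 -> H6
  lookup 201.120.205.64: bits 1100100101111000110011010100 walk d0:-→d1:-→d2:-→d3:-→d4:-→d5:-→d6:-→d7:-→d8:-→d9:-→d10:-→d11:-→d12:-→d13:-→d14:-→d15:-→d16:-→d17:-→d18:-→d19:-→d20:-→d21:-→d22:-→d23:-→d24:H4→d25:-→d26:-→d27:-→d28:H4 -> H4
  + 0.0.0.0/0 (H5) depth=0
  lookup 245.177.57.116: bits 11110101101100010011100101110100 walk d0:H5→d1:-→d2:-→d3:-→d4:-→d5:-→d6:-→d7:-→d8:-→d9:-→d10:-→d11:-→d12:-→d13:-→d14:-→d15:-→d16:-→d17:-→d18:-→d19:-→d20:-→d21:-→d22:-→d23:-→d24:-→d25:-→d26:-→d27:H6→d28:-→d29:-→d30:-→d31:-→d32:H0 -> H0
  lookup 201.120.205.1: bits 1100100101111000110011010 walk d0:H5→d1:-→d2:-→d3:-→d4:-→d5:-→d6:-→d7:-→d8:-→d9:-→d10:-→d11:-→d12:-→d13:-→d14:-→d15:-→d16:-→d17:-→d18:-→d19:-→d20:-→d21:-→d22:-→d23:-→d24:H4→d25:- -> H4
  lookup 201.120.205.0: bits 1100100101111000110011010 walk d0:H5→d1:-→d2:-→d3:-→d4:-→d5:-→d6:-→d7:-→d8:-→d9:-→d10:-→d11:-→d12:-→d13:-→d14:-→d15:-→d16:-→d17:-→d18:-→d19:-→d20:-→d21:-→d22:-→d23:-→d24:H4→d25:- -> H4
  lookup 201.120.205.3: bits 1100100101111000110011010 walk d0:H5→d1:-→d2:-→d3:-→d4:-→d5:-→d6:-→d7:-→d8:-→d9:-→d10:-→d11:-→d12:-→d13:-→d14:-→d15:-→d16:-→d17:-→d18:-→d19:-→d20:-→d21:-→d22:-→d23:-→d24:H4→d25:- -> H4
  lookup 159.145.37.191: bits 1 walk d0:H5→d1:- -> H5
  + 245.177.57.0/24 (H1) depth=24
  lookup 245.177.57.0: bits 1111010110110001001110010 walk d0:H5→d1:-→d2:-→d3:-→d4:-→d5:-→d6:-→d7:-→d8:-→d9:-→d10:-→d11:-→d12:-→d13:-→d14:-→d15:-→d16:-→d17:-→d18:-→d19:-→d20:-→d21:-→d22:-→d23:-→d24:H1→d25:- -> H1
  + 201.120.205.74/32 (H0) depth=32
  - 0.0.0.0/0 clear@0
  lookup 201.120.205.1: bits 1100100101111000110011010 walk d0:-→d1:-→d2:-→d3:-→d4:-→d5:-→d6:-→d7:-→d8:-→d9:-→d10:-→d11:-→d12:-→d13:-→d14:-→d15:-→d16:-→d17:-→d18:-→d19:-→d20:-→d21:-→d22:-→d23:-→d24:H4→d25:- -> H4
  lookup 201.120.205.58: bits 1100100101111000110011010 walk d0:-→d1:-→d2:-→d3:-→d4:-→d5:-→d6:-→d7:-→d8:-→d9:-→d10:-→d11:-→d12:-→d13:-→d14:-→d15:-→d16:-→d17:-→d18:-→d19:-→d20:-→d21:-→d22:-→d23:-→d24:H4→d25:- -> H4
  + 201.120.200.0/21 (H3) depth=21
  + 245.177.57.116/32 (H1) depth=32
  lookup 201.120.205.74: bits 11001001011110001100110101001010 walk d0:-→d1:-→d2:-→d3:-→d4:-→d5:-→d6:-→d7:-→d8:-→d9:-→d10:-→d11:-→d12:-→d13:-→d14:-→d15:-→d16:-→d17:-→d18:-→d19:-→d20:-→d21:H3→d22:-→d23:-→d24:H4→d25:-→d26:-→d27:-→d28:H4→d29:-→d30:-→d31:-→d32:H0 -> H0
  lookup 245.177.57.96: bits 111101011011000100111001011 walk d0:-→d1:-→d2:-→d3:-→d4:-→d5:-→d6:-→d7:-→d8:-→d9:-→d10:-→d11:-→d12:-→d13:-→d14:-→d15:-→d16:-→d17:-→d18:-→d19:-→d20:-→d21:-→d22:-→d23:-→d24:H1→d25:-→d26:-→d27:H6 -> H6
  + 224.0.0.0/3 (H3) depth=3
  lookup 245.177.57.116: bits 11110101101100010011100101110100 walk d0:-→d1:-→d2:-→d3:H3→d4:-→d5:-→d6:-→d7:-→d8:-→d9:-→d10:-→d11:-→d12:-→d13:-→d14:-→d15:-→d16:-→d17:-→d18:-→d19:-→d20:-→d21:-→d22:-→d23:-→d24:H1→d25:-→d26:-→d27:H6→d28:-→d29:-→d30:-→d31:-→d32:H1 -> H1
  lookup 245.177.185.116: bits 1111010110110001 walk d0:-→d1:-→d2:-→d3:H3→d4:-→d5:-→d6:-→d7:-→d8:-→d9:-→d10:-→d11:-→d12:-→d13:-→d14:-→d15:-→d16:- -> H3

== LOOKUPS ==
["no-route","H6","H4","H0","H4","H6","H4","H0","H4","H4","H4","H5","H1","H4","H4","H0","H6","H1","H3"]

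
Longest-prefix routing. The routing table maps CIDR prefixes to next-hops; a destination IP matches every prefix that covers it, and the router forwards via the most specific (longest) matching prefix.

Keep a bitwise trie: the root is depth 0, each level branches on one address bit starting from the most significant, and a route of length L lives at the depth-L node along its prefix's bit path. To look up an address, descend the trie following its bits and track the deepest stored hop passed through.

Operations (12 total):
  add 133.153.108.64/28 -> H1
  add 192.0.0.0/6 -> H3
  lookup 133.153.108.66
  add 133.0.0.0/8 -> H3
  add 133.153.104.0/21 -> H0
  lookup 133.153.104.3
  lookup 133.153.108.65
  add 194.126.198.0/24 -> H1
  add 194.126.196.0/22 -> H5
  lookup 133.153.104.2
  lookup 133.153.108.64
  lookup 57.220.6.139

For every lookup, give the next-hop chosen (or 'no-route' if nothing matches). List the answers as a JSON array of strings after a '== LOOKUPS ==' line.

Process each operation:
  add 133.153.108.64/28 -> H1 at depth 28
  add 192.0.0.0/6 -> H3 at depth 6
  lookup 133.153.108.66: bits 1000010110011001011011000100 walk d0:-→d1:-→d2:-→d3:-→d4:-→d5:-→d6:-→d7:-→d8:-→d9:-→d10:-→d11:-→d12:-→d13:-→d14:-→d15:-→d16:-→d17:-→d18:-→d19:-→d20:-→d21:-→d22:-→d23:-→d24:-→d25:-→d26:-→d27:-→d28:H1 -> H1
  add 133.0.0.0/8 -> H3 at depth 8
  add 133.153.104.0/21 -> H0 at depth 21
  lookup 133.153.104.3: bits 100001011001100101101 walk d0:-→d1:-→d2:-→d3:-→d4:-→d5:-→d6:-→d7:-→d8:H3→d9:-→d10:-→d11:-→d12:-→d13:-→d14:-→d15:-→d16:-→d17:-→d18:-→d19:-→d20:-→d21:H0 -> H0
  lookup 133.153.108.65: bits 1000010110011001011011000100 walk d0:-→d1:-→d2:-→d3:-→d4:-→d5:-→d6:-→d7:-→d8:H3→d9:-→d10:-→d11:-→d12:-→d13:-→d14:-→d15:-→d16:-→d17:-→d18:-→d19:-→d20:-→d21:H0→d22:-→d23:-→d24:-→d25:-→d26:-→d27:-→d28:H1 -> H1
  add 194.126.198.0/24 -> H1 at depth 24
  add 194.126.196.0/22 -> H5 at depth 22
  lookup 133.153.104.2: bits 100001011001100101101 walk d0:-→d1:-→d2:-→d3:-→d4:-→d5:-→d6:-→d7:-→d8:H3→d9:-→d10:-→d11:-→d12:-→d13:-→d14:-→d15:-→d16:-→d17:-→d18:-→d19:-→d20:-→d21:H0 -> H0
  lookup 133.153.108.64: bits 1000010110011001011011000100 walk d0:-→d1:-→d2:-→d3:-→d4:-→d5:-→d6:-→d7:-→d8:H3→d9:-→d10:-→d11:-→d12:-→d13:-→d14:-→d15:-→d16:-→d17:-→d18:-→d19:-→d20:-→d21:H0→d22:-→d23:-→d24:-→d25:-→d26:-→d27:-→d28:H1 -> H1
  lookup 57.220.6.139: bits ε walk d0:- -> no-route

== LOOKUPS ==
["H1","H0","H1","H0","H1","no-route"]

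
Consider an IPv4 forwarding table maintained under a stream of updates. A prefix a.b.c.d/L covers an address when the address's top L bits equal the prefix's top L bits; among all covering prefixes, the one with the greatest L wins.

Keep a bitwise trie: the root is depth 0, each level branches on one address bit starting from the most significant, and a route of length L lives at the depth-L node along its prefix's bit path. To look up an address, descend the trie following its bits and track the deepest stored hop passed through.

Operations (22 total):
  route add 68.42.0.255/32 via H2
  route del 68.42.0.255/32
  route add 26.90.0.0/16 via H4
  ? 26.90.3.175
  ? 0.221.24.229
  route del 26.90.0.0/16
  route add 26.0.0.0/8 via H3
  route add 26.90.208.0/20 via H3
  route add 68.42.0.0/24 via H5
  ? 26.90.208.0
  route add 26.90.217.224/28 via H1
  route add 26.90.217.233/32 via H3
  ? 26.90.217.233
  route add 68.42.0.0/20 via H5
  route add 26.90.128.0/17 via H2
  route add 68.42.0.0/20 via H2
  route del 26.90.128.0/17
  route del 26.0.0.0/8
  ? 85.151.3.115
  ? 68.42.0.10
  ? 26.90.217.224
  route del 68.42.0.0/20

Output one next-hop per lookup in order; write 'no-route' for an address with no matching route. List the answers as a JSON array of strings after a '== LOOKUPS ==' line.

Process each operation:
  add 68.42.0.255/32 -> H2 at depth 32
  del 68.42.0.255/32 (clear depth 32)
  add 26.90.0.0/16 -> H4 at depth 16
  Q 26.90.3.175: descend 0001101001011010 ; hops seen [H4] ; pick H4
  Q 0.221.24.229: descend 000 ; hops seen [∅] ; pick no-route
  del 26.90.0.0/16 (clear depth 16)
  add 26.0.0.0/8 -> H3 at depth 8
  add 26.90.208.0/20 -> H3 at depth 20
  add 68.42.0.0/24 -> H5 at depth 24
  Q 26.90.208.0: descend 00011010010110101101 ; hops seen [H3,H3] ; pick H3
  add 26.90.217.224/28 -> H1 at depth 28
  add 26.90.217.233/32 -> H3 at depth 32
  Q 26.90.217.233: descend 00011010010110101101100111101001 ; hops seen [H3,H3,H1,H3] ; pick H3
  add 68.42.0.0/20 -> H5 at depth 20
  add 26.90.128.0/17 -> H2 at depth 17
  add 68.42.0.0/20 -> H2 at depth 20
  del 26.90.128.0/17 (clear depth 17)
  del 26.0.0.0/8 (clear depth 8)
  Q 85.151.3.115: descend 010 ; hops seen [∅] ; pick no-route
  Q 68.42.0.10: descend 010001000010101000000000 ; hops seen [H2,H5] ; pick H5
  Q 26.90.217.224: descend 0001101001011010110110011110 ; hops seen [H3,H1] ; pick H1
  del 68.42.0.0/20 (clear depth 20)

== LOOKUPS ==
["H4","no-route","H3","H3","no-route","H5","H1"]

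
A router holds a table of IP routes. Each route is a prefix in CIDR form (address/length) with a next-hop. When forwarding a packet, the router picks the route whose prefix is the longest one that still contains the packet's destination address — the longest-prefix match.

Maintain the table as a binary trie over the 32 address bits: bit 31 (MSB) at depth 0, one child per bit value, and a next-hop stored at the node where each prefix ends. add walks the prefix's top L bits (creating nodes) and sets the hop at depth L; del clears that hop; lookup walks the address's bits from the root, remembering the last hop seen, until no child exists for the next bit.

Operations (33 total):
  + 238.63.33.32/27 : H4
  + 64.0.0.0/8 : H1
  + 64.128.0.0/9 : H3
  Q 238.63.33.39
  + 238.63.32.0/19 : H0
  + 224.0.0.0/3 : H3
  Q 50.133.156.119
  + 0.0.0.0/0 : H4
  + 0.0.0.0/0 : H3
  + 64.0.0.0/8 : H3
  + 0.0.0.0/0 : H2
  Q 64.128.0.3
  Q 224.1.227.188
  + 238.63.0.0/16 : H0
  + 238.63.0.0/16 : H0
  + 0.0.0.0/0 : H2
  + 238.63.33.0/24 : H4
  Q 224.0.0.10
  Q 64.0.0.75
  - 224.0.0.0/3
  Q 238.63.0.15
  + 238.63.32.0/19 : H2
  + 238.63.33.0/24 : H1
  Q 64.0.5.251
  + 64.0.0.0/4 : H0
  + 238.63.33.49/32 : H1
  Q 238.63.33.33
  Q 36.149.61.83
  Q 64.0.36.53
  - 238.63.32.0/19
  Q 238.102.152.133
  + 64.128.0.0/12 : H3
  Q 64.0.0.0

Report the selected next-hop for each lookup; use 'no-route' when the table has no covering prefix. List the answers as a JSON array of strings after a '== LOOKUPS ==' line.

Trace:
  + 238.63.33.32/27 (H4) depth=27
  + 64.0.0.0/8 (H1) depth=8
  + 64.128.0.0/9 (H3) depth=9
  lookup 238.63.33.39: bits 111011100011111100100001001 walk d0:-→d1:-→d2:-→d3:-→d4:-→d5:-→d6:-→d7:-→d8:-→d9:-→d10:-→d11:-→d12:-→d13:-→d14:-→d15:-→d16:-→d17:-→d18:-→d19:-→d20:-→d21:-→d22:-→d23:-→d24:-→d25:-→d26:-→d27:H4 -> H4
  + 238.63.32.0/19 (H0) depth=19
  + 224.0.0.0/3 (H3) depth=3
  lookup 50.133.156.119: bits 0 walk d0:-→d1:- -> no-route
  + 0.0.0.0/0 (H4) depth=0
  + 0.0.0.0/0 (H3) depth=0
  + 64.0.0.0/8 (H3) depth=8
  + 0.0.0.0/0 (H2) depth=0
  lookup 64.128.0.3: bits 010000001 walk d0:H2→d1:-→d2:-→d3:-→d4:-→d5:-→d6:-→d7:-→d8:H3→d9:H3 -> H3
  lookup 224.1.227.188: bits 1110 walk d0:H2→d1:-→d2:-→d3:H3→d4:- -> H3
  + 238.63.0.0/16 (H0) depth=16
  + 238.63.0.0/16 (H0) depth=16
  + 0.0.0.0/0 (H2) depth=0
  + 238.63.33.0/24 (H4) depth=24
  lookup 224.0.0.10: bits 1110 walk d0:H2→d1:-→d2:-→d3:H3→d4:- -> H3
  lookup 64.0.0.75: bits 01000000 walk d0:H2→d1:-→d2:-→d3:-→d4:-→d5:-→d6:-→d7:-→d8:H3 -> H3
  del 224.0.0.0/3 (clear depth 3)
  lookup 238.63.0.15: bits 111011100011111100 walk d0:H2→d1:-→d2:-→d3:-→d4:-→d5:-→d6:-→d7:-→d8:-→d9:-→d10:-→d11:-→d12:-→d13:-→d14:-→d15:-→d16:H0→d17:-→d18:- -> H0
  + 238.63.32.0/19 (H2) depth=19
  + 238.63.33.0/24 (H1) depth=24
  lookup 64.0.5.251: bits 01000000 walk d0:H2→d1:-→d2:-→d3:-→d4:-→d5:-→d6:-→d7:-→d8:H3 -> H3
  + 64.0.0.0/4 (H0) depth=4
  + 238.63.33.49/32 (H1) depth=32
  lookup 238.63.33.33: bits 111011100011111100100001001 walk d0:H2→d1:-→d2:-→d3:-→d4:-→d5:-→d6:-→d7:-→d8:-→d9:-→d10:-→d11:-→d12:-→d13:-→d14:-→d15:-→d16:H0→d17:-→d18:-→d19:H2→d20:-→d21:-→d22:-→d23:-→d24:H1→d25:-→d26:-→d27:H4 -> H4
  lookup 36.149.61.83: bits 0 walk d0:H2→d1:- -> H2
  lookup 64.0.36.53: bits 01000000 walk d0:H2→d1:-→d2:-→d3:-→d4:H0→d5:-→d6:-→d7:-→d8:H3 -> H3
  del 238.63.32.0/19 (clear depth 19)
  lookup 238.102.152.133: bits 111011100 walk d0:H2→d1:-→d2:-→d3:-→d4:-→d5:-→d6:-→d7:-→d8:-→d9:- -> H2
  + 64.128.0.0/12 (H3) depth=12
  lookup 64.0.0.0: bits 01000000 walk d0:H2→d1:-→d2:-→d3:-→d4:H0→d5:-→d6:-→d7:-→d8:H3 -> H3

== LOOKUPS ==
["H4","no-route","H3","H3","H3","H3","H0","H3","H4","H2","H3","H2","H3"]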